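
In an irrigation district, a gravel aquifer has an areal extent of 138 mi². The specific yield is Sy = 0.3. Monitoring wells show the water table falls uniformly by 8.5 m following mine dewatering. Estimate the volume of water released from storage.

A = 138 mi² = 3.574 × 10^8 m²
ΔV = Sy × A × Δh = 0.3 × 3.574 × 10^8 m² × 8.5 m = 9.114 × 10^8 m³

ΔV ≈ 9.11 × 10^8 m³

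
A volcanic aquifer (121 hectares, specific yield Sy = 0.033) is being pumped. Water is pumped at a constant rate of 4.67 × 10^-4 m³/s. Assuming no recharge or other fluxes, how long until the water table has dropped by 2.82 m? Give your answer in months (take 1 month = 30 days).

A = 121 hectares = 1.21 × 10^6 m²
ΔV = Sy × A × Δh = 0.033 × 1.21 × 10^6 × 2.82 = 1.126 × 10^5 m³
Q = 4.67 × 10^-4 m³/s = 40.35 m³/d
t = ΔV / Q = 1.126 × 10^5 m³ / 40.35 m³/d = 2791 d
t = 2791 d ≈ 93.02 months

t ≈ 93 months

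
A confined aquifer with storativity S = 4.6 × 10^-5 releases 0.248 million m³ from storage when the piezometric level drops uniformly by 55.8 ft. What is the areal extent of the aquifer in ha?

Δh = 55.8 ft = 17.01 m
ΔV = 0.248 million m³ = 2.48 × 10^5 m³
A = ΔV / (S × Δh) = 2.48 × 10^5 / (4.6 × 10^-5 × 17.01) = 3.17 × 10^8 m²
A = 3.17 × 10^8 m² = 31700 ha

A ≈ 31700 ha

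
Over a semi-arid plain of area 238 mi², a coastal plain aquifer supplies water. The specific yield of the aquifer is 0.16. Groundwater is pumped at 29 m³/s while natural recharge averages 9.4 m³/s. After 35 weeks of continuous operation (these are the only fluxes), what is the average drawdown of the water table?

A = 238 mi² = 6.164 × 10^8 m²
Net abstraction = 29 − 9.4 = 19.6 m³/s
Q_net = 19.6 m³/s = 1.693 × 10^6 m³/d
t = 35 weeks = 245 d
ΔV = Q × t = 1.693 × 10^6 m³/d × 245 d = 4.149 × 10^8 m³
Δh = ΔV / (Sy × A) = 4.149 × 10^8 / (0.16 × 6.164 × 10^8) = 4.207 m

Δh ≈ 4.21 m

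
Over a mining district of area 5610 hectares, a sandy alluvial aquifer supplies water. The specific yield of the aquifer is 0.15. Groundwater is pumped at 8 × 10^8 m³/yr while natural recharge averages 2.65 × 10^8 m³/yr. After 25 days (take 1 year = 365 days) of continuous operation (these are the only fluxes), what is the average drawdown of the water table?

A = 5610 hectares = 5.61 × 10^7 m²
Net abstraction = 8 × 10^8 − 2.65 × 10^8 = 5.35 × 10^8 m³/yr
Q_net = 5.35 × 10^8 m³/yr = 1.466 × 10^6 m³/d
ΔV = Q × t = 1.466 × 10^6 m³/d × 25 d = 3.664 × 10^7 m³
Δh = ΔV / (Sy × A) = 3.664 × 10^7 / (0.15 × 5.61 × 10^7) = 4.355 m

Δh ≈ 4.35 m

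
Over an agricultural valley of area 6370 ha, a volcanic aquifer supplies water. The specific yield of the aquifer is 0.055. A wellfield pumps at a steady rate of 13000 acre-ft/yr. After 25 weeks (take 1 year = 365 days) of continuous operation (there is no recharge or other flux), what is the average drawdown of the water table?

Δh ≈ 2.19 m

A = 6370 ha = 6.37 × 10^7 m²
Q = 13000 acre-ft/yr = 43930 m³/d
t = 25 weeks = 175 d
ΔV = Q × t = 43930 m³/d × 175 d = 7.688 × 10^6 m³
Δh = ΔV / (Sy × A) = 7.688 × 10^6 / (0.055 × 6.37 × 10^7) = 2.194 m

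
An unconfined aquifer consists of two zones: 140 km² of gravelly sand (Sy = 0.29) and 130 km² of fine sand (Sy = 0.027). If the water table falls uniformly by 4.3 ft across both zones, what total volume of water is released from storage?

A₁ = 140 km² = 1.4 × 10^8 m²; A₂ = 130 km² = 1.3 × 10^8 m²
Δh = 4.3 ft = 1.311 m
ΔV₁ = 0.29 × 1.4 × 10^8 × 1.311 = 5.321 × 10^7 m³
ΔV₂ = 0.027 × 1.3 × 10^8 × 1.311 = 4.6 × 10^6 m³
ΔV = ΔV₁ + ΔV₂ = 5.781 × 10^7 m³

ΔV ≈ 5.78 × 10^7 m³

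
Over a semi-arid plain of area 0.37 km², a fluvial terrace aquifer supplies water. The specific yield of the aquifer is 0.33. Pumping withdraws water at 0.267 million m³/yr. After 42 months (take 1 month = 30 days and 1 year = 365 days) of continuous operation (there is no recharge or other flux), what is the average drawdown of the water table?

A = 0.37 km² = 3.7 × 10^5 m²
Q = 0.267 million m³/yr = 731.5 m³/d
t = 42 months = 1260 d
ΔV = Q × t = 731.5 m³/d × 1260 d = 9.217 × 10^5 m³
Δh = ΔV / (Sy × A) = 9.217 × 10^5 / (0.33 × 3.7 × 10^5) = 7.549 m

Δh ≈ 7.55 m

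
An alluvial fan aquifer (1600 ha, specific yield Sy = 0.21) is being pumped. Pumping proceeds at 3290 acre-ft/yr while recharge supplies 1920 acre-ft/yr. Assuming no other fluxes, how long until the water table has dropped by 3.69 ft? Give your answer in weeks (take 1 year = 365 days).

t ≈ 117 weeks

A = 1600 ha = 1.6 × 10^7 m²
Δh = 3.69 ft = 1.125 m
ΔV = Sy × A × Δh = 0.21 × 1.6 × 10^7 × 1.125 = 3.779 × 10^6 m³
Net withdrawal = 3290 − 1920 = 1370 acre-ft/yr = 4630 m³/d
t = ΔV / Q = 3.779 × 10^6 m³ / 4630 m³/d = 816.2 d
t = 816.2 d ≈ 116.6 weeks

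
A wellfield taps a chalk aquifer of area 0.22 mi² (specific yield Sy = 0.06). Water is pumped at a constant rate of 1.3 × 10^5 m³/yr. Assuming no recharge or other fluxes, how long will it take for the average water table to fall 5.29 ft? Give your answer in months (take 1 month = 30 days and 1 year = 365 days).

A = 0.22 mi² = 5.698 × 10^5 m²
Δh = 5.29 ft = 1.612 m
ΔV = Sy × A × Δh = 0.06 × 5.698 × 10^5 × 1.612 = 55120 m³
Q = 1.3 × 10^5 m³/yr = 356.2 m³/d
t = ΔV / Q = 55120 m³ / 356.2 m³/d = 154.8 d
t = 154.8 d ≈ 5.159 months

t ≈ 5.16 months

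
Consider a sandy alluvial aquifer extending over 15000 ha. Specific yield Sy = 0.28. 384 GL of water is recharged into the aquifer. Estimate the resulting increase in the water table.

A = 15000 ha = 1.5 × 10^8 m²
ΔV = 384 GL = 3.84 × 10^8 m³
Δh = ΔV / (Sy × A) = 3.84 × 10^8 m³ / (0.28 × 1.5 × 10^8 m²) = 9.143 m

Δh ≈ 9.14 m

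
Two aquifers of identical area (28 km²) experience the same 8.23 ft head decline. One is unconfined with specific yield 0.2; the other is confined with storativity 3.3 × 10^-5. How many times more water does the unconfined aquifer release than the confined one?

A = 28 km² = 2.8 × 10^7 m²
Δh = 8.23 ft = 2.509 m
Unconfined: ΔV_u = Sy × A × Δh = 0.2 × 2.8 × 10^7 × 2.509 = 1.405 × 10^7 m³
Confined: ΔV_c = S × A × Δh = 3.3 × 10^-5 × 2.8 × 10^7 × 2.509 = 2318 m³
Ratio = ΔV_u / ΔV_c = Sy / S = 0.2 / 3.3 × 10^-5 = 6061

ΔV_u / ΔV_c ≈ 6060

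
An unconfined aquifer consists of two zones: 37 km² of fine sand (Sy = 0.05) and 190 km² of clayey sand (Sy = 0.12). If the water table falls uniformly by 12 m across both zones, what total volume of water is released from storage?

A₁ = 37 km² = 3.7 × 10^7 m²; A₂ = 190 km² = 1.9 × 10^8 m²
ΔV₁ = 0.05 × 3.7 × 10^7 × 12 = 2.22 × 10^7 m³
ΔV₂ = 0.12 × 1.9 × 10^8 × 12 = 2.736 × 10^8 m³
ΔV = ΔV₁ + ΔV₂ = 2.958 × 10^8 m³

ΔV ≈ 2.96 × 10^8 m³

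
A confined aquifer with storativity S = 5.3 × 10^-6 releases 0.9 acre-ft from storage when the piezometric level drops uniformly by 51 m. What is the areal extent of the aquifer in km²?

A ≈ 4.11 km²

ΔV = 0.9 acre-ft = 1110 m³
A = ΔV / (S × Δh) = 1110 / (5.3 × 10^-6 × 51) = 4.107 × 10^6 m²
A = 4.107 × 10^6 m² = 4.107 km²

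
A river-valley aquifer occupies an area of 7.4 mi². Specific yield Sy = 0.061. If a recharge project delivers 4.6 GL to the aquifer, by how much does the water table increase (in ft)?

Δh ≈ 12.9 ft

A = 7.4 mi² = 1.917 × 10^7 m²
ΔV = 4.6 GL = 4.6 × 10^6 m³
Δh = ΔV / (Sy × A) = 4.6 × 10^6 m³ / (0.061 × 1.917 × 10^7 m²) = 3.935 m
Δh = 3.935 m = 12.91 ft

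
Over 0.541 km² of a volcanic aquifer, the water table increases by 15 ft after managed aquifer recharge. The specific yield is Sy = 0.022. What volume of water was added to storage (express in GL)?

A = 0.541 km² = 5.41 × 10^5 m²
Δh = 15 ft = 4.572 m
ΔV = Sy × A × Δh = 0.022 × 5.41 × 10^5 m² × 4.572 m = 54420 m³
ΔV = 54420 m³ = 0.05442 GL

ΔV ≈ 0.0544 GL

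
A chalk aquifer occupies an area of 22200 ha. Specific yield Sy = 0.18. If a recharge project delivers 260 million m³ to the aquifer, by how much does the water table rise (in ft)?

Δh ≈ 21.3 ft

A = 22200 ha = 2.22 × 10^8 m²
ΔV = 260 million m³ = 2.6 × 10^8 m³
Δh = ΔV / (Sy × A) = 2.6 × 10^8 m³ / (0.18 × 2.22 × 10^8 m²) = 6.507 m
Δh = 6.507 m = 21.35 ft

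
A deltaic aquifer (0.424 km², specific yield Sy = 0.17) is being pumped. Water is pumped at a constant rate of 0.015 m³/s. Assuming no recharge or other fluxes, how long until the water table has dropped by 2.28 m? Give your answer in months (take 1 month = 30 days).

t ≈ 4.23 months

A = 0.424 km² = 4.24 × 10^5 m²
ΔV = Sy × A × Δh = 0.17 × 4.24 × 10^5 × 2.28 = 1.643 × 10^5 m³
Q = 0.015 m³/s = 1296 m³/d
t = ΔV / Q = 1.643 × 10^5 m³ / 1296 m³/d = 126.8 d
t = 126.8 d ≈ 4.227 months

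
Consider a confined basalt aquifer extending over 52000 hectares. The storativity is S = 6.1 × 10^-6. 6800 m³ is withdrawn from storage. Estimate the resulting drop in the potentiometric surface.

Δh ≈ 2.14 m

A = 52000 hectares = 5.2 × 10^8 m²
Δh = ΔV / (S × A) = 6800 m³ / (6.1 × 10^-6 × 5.2 × 10^8 m²) = 2.144 m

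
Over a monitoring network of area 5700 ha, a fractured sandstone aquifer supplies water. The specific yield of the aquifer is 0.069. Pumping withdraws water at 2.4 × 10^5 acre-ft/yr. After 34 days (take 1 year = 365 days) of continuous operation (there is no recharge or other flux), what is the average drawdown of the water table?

A = 5700 ha = 5.7 × 10^7 m²
Q = 2.4 × 10^5 acre-ft/yr = 8.111 × 10^5 m³/d
ΔV = Q × t = 8.111 × 10^5 m³/d × 34 d = 2.758 × 10^7 m³
Δh = ΔV / (Sy × A) = 2.758 × 10^7 / (0.069 × 5.7 × 10^7) = 7.011 m

Δh ≈ 7.01 m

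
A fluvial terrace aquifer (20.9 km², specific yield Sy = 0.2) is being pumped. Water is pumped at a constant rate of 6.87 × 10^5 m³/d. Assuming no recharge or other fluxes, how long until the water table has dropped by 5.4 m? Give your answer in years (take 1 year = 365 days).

t ≈ 0.09 years

A = 20.9 km² = 2.09 × 10^7 m²
ΔV = Sy × A × Δh = 0.2 × 2.09 × 10^7 × 5.4 = 2.257 × 10^7 m³
t = ΔV / Q = 2.257 × 10^7 m³ / 6.87 × 10^5 m³/d = 32.86 d
t = 32.86 d ≈ 0.09002 years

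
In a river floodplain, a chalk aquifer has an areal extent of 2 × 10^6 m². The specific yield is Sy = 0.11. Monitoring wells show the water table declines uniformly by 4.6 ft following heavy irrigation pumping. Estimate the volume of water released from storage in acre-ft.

ΔV ≈ 250 acre-ft

Δh = 4.6 ft = 1.402 m
ΔV = Sy × A × Δh = 0.11 × 2 × 10^6 m² × 1.402 m = 3.085 × 10^5 m³
ΔV = 3.085 × 10^5 m³ = 250.1 acre-ft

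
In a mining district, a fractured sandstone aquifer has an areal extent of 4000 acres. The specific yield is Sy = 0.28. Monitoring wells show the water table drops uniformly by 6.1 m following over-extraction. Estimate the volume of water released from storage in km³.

ΔV ≈ 0.0276 km³

A = 4000 acres = 1.619 × 10^7 m²
ΔV = Sy × A × Δh = 0.28 × 1.619 × 10^7 m² × 6.1 m = 2.765 × 10^7 m³
ΔV = 2.765 × 10^7 m³ = 0.02765 km³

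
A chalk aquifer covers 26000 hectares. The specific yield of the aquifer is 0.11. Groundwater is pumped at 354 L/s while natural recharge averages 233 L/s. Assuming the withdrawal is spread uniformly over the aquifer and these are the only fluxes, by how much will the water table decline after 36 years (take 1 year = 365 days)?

A = 26000 hectares = 2.6 × 10^8 m²
Net abstraction = 354 − 233 = 121 L/s
Q_net = 121 L/s = 10450 m³/d
t = 36 years = 13140 d
ΔV = Q × t = 10450 m³/d × 13140 d = 1.374 × 10^8 m³
Δh = ΔV / (Sy × A) = 1.374 × 10^8 / (0.11 × 2.6 × 10^8) = 4.803 m

Δh ≈ 4.8 m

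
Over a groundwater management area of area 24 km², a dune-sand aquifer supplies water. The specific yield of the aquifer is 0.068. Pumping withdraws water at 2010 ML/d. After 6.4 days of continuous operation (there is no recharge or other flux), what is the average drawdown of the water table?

Δh ≈ 7.88 m

A = 24 km² = 2.4 × 10^7 m²
Q = 2010 ML/d = 2.01 × 10^6 m³/d
ΔV = Q × t = 2.01 × 10^6 m³/d × 6.4 d = 1.286 × 10^7 m³
Δh = ΔV / (Sy × A) = 1.286 × 10^7 / (0.068 × 2.4 × 10^7) = 7.882 m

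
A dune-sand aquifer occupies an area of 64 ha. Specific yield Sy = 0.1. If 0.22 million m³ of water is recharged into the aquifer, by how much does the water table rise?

A = 64 ha = 6.4 × 10^5 m²
ΔV = 0.22 million m³ = 2.2 × 10^5 m³
Δh = ΔV / (Sy × A) = 2.2 × 10^5 m³ / (0.1 × 6.4 × 10^5 m²) = 3.438 m

Δh ≈ 3.44 m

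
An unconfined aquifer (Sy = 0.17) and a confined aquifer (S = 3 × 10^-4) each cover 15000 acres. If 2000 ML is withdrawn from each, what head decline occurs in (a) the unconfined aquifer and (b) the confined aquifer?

Δh_u ≈ 0.194 m; Δh_c ≈ 110 m

A = 15000 acres = 6.07 × 10^7 m²
ΔV = 2000 ML = 2 × 10^6 m³
Unconfined: Δh_u = ΔV/(Sy·A) = 2 × 10^6/(0.17 × 6.07 × 10^7) = 0.1938 m
Confined: Δh_c = ΔV/(S·A) = 2 × 10^6/(3 × 10^-4 × 6.07 × 10^7) = 109.8 m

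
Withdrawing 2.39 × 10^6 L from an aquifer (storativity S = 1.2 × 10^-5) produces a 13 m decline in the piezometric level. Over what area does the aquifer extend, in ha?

A ≈ 1530 ha

ΔV = 2.39 × 10^6 L = 2390 m³
A = ΔV / (S × Δh) = 2390 / (1.2 × 10^-5 × 13) = 1.532 × 10^7 m²
A = 1.532 × 10^7 m² = 1532 ha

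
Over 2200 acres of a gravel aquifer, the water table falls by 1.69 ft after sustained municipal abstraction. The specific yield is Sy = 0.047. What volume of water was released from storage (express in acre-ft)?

ΔV ≈ 175 acre-ft

A = 2200 acres = 8.903 × 10^6 m²
Δh = 1.69 ft = 0.5151 m
ΔV = Sy × A × Δh = 0.047 × 8.903 × 10^6 m² × 0.5151 m = 2.155 × 10^5 m³
ΔV = 2.155 × 10^5 m³ = 174.7 acre-ft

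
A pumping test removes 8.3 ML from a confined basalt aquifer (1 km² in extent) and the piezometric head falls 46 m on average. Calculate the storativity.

S ≈ 1.8 × 10^-4

A = 1 km² = 1 × 10^6 m²
ΔV = 8.3 ML = 8300 m³
S = ΔV / (A × Δh) = 8300 m³ / (1 × 10^6 m² × 46 m) = 1.804 × 10^-4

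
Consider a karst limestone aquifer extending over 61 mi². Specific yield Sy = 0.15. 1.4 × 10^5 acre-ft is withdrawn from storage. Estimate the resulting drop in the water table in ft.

A = 61 mi² = 1.58 × 10^8 m²
ΔV = 1.4 × 10^5 acre-ft = 1.727 × 10^8 m³
Δh = ΔV / (Sy × A) = 1.727 × 10^8 m³ / (0.15 × 1.58 × 10^8 m²) = 7.287 m
Δh = 7.287 m = 23.91 ft

Δh ≈ 23.9 ft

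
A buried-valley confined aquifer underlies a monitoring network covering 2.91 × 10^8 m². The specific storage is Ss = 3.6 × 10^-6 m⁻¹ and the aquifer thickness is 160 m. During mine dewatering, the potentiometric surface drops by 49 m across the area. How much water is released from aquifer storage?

ΔV ≈ 8.21 × 10^6 m³

S = Ss × b = 3.6 × 10^-6 m⁻¹ × 160 m = 5.76 × 10^-4
ΔV = S × A × Δh = 5.76 × 10^-4 × 2.91 × 10^8 m² × 49 m = 8.213 × 10^6 m³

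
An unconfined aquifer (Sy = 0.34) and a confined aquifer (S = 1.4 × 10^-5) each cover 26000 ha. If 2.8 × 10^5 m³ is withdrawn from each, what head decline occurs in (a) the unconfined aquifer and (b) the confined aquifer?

A = 26000 ha = 2.6 × 10^8 m²
Unconfined: Δh_u = ΔV/(Sy·A) = 2.8 × 10^5/(0.34 × 2.6 × 10^8) = 0.003167 m
Confined: Δh_c = ΔV/(S·A) = 2.8 × 10^5/(1.4 × 10^-5 × 2.6 × 10^8) = 76.92 m

Δh_u ≈ 0.00317 m; Δh_c ≈ 76.9 m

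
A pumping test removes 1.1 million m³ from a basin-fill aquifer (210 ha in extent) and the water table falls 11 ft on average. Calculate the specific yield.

A = 210 ha = 2.1 × 10^6 m²
Δh = 11 ft = 3.353 m
ΔV = 1.1 million m³ = 1.1 × 10^6 m³
Sy = ΔV / (A × Δh) = 1.1 × 10^6 m³ / (2.1 × 10^6 m² × 3.353 m) = 0.1562

Sy ≈ 0.16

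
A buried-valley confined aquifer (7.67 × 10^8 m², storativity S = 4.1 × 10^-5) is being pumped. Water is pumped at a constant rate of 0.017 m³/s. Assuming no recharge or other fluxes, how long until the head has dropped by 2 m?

ΔV = S × A × Δh = 4.1 × 10^-5 × 7.67 × 10^8 × 2 = 62890 m³
Q = 0.017 m³/s = 1469 m³/d
t = ΔV / Q = 62890 m³ / 1469 m³/d = 42.82 d

t ≈ 42.8 days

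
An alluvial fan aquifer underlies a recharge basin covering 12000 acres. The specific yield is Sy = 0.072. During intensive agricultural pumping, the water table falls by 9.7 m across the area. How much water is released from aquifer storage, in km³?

ΔV ≈ 0.0339 km³

A = 12000 acres = 4.856 × 10^7 m²
ΔV = Sy × A × Δh = 0.072 × 4.856 × 10^7 m² × 9.7 m = 3.392 × 10^7 m³
ΔV = 3.392 × 10^7 m³ = 0.03392 km³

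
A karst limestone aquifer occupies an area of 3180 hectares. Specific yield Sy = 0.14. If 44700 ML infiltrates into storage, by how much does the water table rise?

Δh ≈ 10 m

A = 3180 hectares = 3.18 × 10^7 m²
ΔV = 44700 ML = 4.47 × 10^7 m³
Δh = ΔV / (Sy × A) = 4.47 × 10^7 m³ / (0.14 × 3.18 × 10^7 m²) = 10.04 m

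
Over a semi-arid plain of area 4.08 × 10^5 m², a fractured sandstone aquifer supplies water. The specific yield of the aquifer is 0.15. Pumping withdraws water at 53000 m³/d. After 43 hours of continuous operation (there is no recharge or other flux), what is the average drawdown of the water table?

t = 43 hours = 1.792 d
ΔV = Q × t = 53000 m³/d × 1.792 d = 94960 m³
Δh = ΔV / (Sy × A) = 94960 / (0.15 × 4.08 × 10^5) = 1.552 m

Δh ≈ 1.55 m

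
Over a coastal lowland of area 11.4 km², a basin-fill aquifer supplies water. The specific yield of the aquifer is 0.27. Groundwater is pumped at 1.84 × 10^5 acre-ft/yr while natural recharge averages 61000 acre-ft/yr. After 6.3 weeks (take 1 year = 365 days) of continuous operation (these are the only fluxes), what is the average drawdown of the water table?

Δh ≈ 5.96 m

A = 11.4 km² = 1.14 × 10^7 m²
Net abstraction = 1.84 × 10^5 − 61000 = 1.23 × 10^5 acre-ft/yr
Q_net = 1.23 × 10^5 acre-ft/yr = 4.157 × 10^5 m³/d
t = 6.3 weeks = 44.1 d
ΔV = Q × t = 4.157 × 10^5 m³/d × 44.1 d = 1.833 × 10^7 m³
Δh = ΔV / (Sy × A) = 1.833 × 10^7 / (0.27 × 1.14 × 10^7) = 5.955 m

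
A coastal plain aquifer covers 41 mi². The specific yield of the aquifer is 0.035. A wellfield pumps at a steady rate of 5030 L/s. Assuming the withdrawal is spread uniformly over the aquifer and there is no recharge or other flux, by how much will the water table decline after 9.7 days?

Δh ≈ 1.13 m

A = 41 mi² = 1.062 × 10^8 m²
Q = 5030 L/s = 4.346 × 10^5 m³/d
ΔV = Q × t = 4.346 × 10^5 m³/d × 9.7 d = 4.216 × 10^6 m³
Δh = ΔV / (Sy × A) = 4.216 × 10^6 / (0.035 × 1.062 × 10^8) = 1.134 m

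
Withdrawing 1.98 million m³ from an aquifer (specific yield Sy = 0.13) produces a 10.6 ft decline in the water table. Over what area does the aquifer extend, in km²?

A ≈ 4.71 km²

Δh = 10.6 ft = 3.231 m
ΔV = 1.98 million m³ = 1.98 × 10^6 m³
A = ΔV / (Sy × Δh) = 1.98 × 10^6 / (0.13 × 3.231) = 4.714 × 10^6 m²
A = 4.714 × 10^6 m² = 4.714 km²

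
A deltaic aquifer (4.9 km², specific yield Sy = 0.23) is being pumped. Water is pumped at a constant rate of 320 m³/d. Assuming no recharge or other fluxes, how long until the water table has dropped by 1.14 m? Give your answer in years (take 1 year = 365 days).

t ≈ 11 years

A = 4.9 km² = 4.9 × 10^6 m²
ΔV = Sy × A × Δh = 0.23 × 4.9 × 10^6 × 1.14 = 1.285 × 10^6 m³
t = ΔV / Q = 1.285 × 10^6 m³ / 320 m³/d = 4015 d
t = 4015 d ≈ 11 years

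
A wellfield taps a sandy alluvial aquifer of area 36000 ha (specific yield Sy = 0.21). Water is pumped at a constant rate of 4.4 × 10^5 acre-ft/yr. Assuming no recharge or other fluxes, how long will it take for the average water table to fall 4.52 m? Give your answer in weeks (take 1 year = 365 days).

A = 36000 ha = 3.6 × 10^8 m²
ΔV = Sy × A × Δh = 0.21 × 3.6 × 10^8 × 4.52 = 3.417 × 10^8 m³
Q = 4.4 × 10^5 acre-ft/yr = 1.487 × 10^6 m³/d
t = ΔV / Q = 3.417 × 10^8 m³ / 1.487 × 10^6 m³/d = 229.8 d
t = 229.8 d ≈ 32.83 weeks

t ≈ 32.8 weeks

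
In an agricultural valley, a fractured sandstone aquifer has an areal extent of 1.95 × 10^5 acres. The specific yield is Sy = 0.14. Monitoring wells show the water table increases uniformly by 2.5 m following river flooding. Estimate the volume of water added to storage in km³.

A = 1.95 × 10^5 acres = 7.891 × 10^8 m²
ΔV = Sy × A × Δh = 0.14 × 7.891 × 10^8 m² × 2.5 m = 2.762 × 10^8 m³
ΔV = 2.762 × 10^8 m³ = 0.2762 km³

ΔV ≈ 0.276 km³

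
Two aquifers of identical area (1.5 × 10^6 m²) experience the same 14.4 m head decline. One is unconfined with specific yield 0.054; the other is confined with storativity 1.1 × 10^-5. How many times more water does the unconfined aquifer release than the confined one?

Unconfined: ΔV_u = Sy × A × Δh = 0.054 × 1.5 × 10^6 × 14.4 = 1.166 × 10^6 m³
Confined: ΔV_c = S × A × Δh = 1.1 × 10^-5 × 1.5 × 10^6 × 14.4 = 237.6 m³
Ratio = ΔV_u / ΔV_c = Sy / S = 0.054 / 1.1 × 10^-5 = 4909

ΔV_u / ΔV_c ≈ 4910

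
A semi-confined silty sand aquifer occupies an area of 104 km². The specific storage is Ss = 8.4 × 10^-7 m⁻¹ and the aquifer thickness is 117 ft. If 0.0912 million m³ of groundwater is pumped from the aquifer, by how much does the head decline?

Δh ≈ 29.3 m

b = 117 ft = 35.66 m
S = Ss × b = 8.4 × 10^-7 m⁻¹ × 35.66 m = 2.996 × 10^-5
A = 104 km² = 1.04 × 10^8 m²
ΔV = 0.0912 million m³ = 91200 m³
Δh = ΔV / (S × A) = 91200 m³ / (2.996 × 10^-5 × 1.04 × 10^8 m²) = 29.27 m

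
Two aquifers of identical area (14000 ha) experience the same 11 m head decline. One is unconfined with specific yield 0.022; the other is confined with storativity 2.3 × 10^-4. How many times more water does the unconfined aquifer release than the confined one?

ΔV_u / ΔV_c ≈ 95.7

A = 14000 ha = 1.4 × 10^8 m²
Unconfined: ΔV_u = Sy × A × Δh = 0.022 × 1.4 × 10^8 × 11 = 3.388 × 10^7 m³
Confined: ΔV_c = S × A × Δh = 2.3 × 10^-4 × 1.4 × 10^8 × 11 = 3.542 × 10^5 m³
Ratio = ΔV_u / ΔV_c = Sy / S = 0.022 / 2.3 × 10^-4 = 95.65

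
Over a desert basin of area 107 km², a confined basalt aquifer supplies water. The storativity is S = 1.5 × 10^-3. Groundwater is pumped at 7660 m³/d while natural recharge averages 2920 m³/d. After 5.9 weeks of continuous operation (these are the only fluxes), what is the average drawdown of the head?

A = 107 km² = 1.07 × 10^8 m²
Net abstraction = 7660 − 2920 = 4740 m³/d
t = 5.9 weeks = 41.3 d
ΔV = Q × t = 4740 m³/d × 41.3 d = 1.958 × 10^5 m³
Δh = ΔV / (S × A) = 1.958 × 10^5 / (0.0015 × 1.07 × 10^8) = 1.22 m

Δh ≈ 1.22 m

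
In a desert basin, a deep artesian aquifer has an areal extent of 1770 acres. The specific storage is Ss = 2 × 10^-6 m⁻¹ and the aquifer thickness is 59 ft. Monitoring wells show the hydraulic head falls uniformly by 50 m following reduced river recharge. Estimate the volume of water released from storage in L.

ΔV ≈ 1.29 × 10^7 L

b = 59 ft = 17.98 m
S = Ss × b = 2 × 10^-6 m⁻¹ × 17.98 m = 3.597 × 10^-5
A = 1770 acres = 7.163 × 10^6 m²
ΔV = S × A × Δh = 3.597 × 10^-5 × 7.163 × 10^6 m² × 50 m = 12880 m³
ΔV = 12880 m³ = 1.288 × 10^7 L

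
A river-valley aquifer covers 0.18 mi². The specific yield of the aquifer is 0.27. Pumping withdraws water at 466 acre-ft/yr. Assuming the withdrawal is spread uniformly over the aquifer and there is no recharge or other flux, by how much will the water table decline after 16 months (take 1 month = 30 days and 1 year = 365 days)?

Δh ≈ 6.01 m

A = 0.18 mi² = 4.662 × 10^5 m²
Q = 466 acre-ft/yr = 1575 m³/d
t = 16 months = 480 d
ΔV = Q × t = 1575 m³/d × 480 d = 7.559 × 10^5 m³
Δh = ΔV / (Sy × A) = 7.559 × 10^5 / (0.27 × 4.662 × 10^5) = 6.005 m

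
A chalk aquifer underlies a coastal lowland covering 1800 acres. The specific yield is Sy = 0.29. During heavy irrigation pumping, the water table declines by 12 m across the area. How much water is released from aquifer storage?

A = 1800 acres = 7.284 × 10^6 m²
ΔV = Sy × A × Δh = 0.29 × 7.284 × 10^6 m² × 12 m = 2.535 × 10^7 m³

ΔV ≈ 2.53 × 10^7 m³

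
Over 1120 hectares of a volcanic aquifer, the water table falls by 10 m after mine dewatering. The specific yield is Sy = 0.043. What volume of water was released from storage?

ΔV ≈ 4.82 × 10^6 m³

A = 1120 hectares = 1.12 × 10^7 m²
ΔV = Sy × A × Δh = 0.043 × 1.12 × 10^7 m² × 10 m = 4.816 × 10^6 m³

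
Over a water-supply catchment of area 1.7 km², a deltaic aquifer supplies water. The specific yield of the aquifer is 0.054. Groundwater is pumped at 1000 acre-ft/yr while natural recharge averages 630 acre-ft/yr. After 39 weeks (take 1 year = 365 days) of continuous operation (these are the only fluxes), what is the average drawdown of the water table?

A = 1.7 km² = 1.7 × 10^6 m²
Net abstraction = 1000 − 630 = 370 acre-ft/yr
Q_net = 370 acre-ft/yr = 1250 m³/d
t = 39 weeks = 273 d
ΔV = Q × t = 1250 m³/d × 273 d = 3.414 × 10^5 m³
Δh = ΔV / (Sy × A) = 3.414 × 10^5 / (0.054 × 1.7 × 10^6) = 3.718 m

Δh ≈ 3.72 m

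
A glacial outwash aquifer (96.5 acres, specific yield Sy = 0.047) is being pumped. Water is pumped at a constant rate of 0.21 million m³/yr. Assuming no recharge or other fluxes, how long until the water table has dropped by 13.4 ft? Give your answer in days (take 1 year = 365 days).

A = 96.5 acres = 3.905 × 10^5 m²
Δh = 13.4 ft = 4.084 m
ΔV = Sy × A × Δh = 0.047 × 3.905 × 10^5 × 4.084 = 74970 m³
Q = 0.21 million m³/yr = 575.3 m³/d
t = ΔV / Q = 74970 m³ / 575.3 m³/d = 130.3 d

t ≈ 130 days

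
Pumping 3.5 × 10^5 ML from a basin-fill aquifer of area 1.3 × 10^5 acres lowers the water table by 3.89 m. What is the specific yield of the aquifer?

Sy ≈ 0.17

A = 1.3 × 10^5 acres = 5.261 × 10^8 m²
ΔV = 3.5 × 10^5 ML = 3.5 × 10^8 m³
Sy = ΔV / (A × Δh) = 3.5 × 10^8 m³ / (5.261 × 10^8 m² × 3.89 m) = 0.171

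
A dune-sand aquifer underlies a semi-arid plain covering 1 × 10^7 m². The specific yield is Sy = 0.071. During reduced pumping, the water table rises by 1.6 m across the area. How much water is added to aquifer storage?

ΔV ≈ 1.14 × 10^6 m³

ΔV = Sy × A × Δh = 0.071 × 1 × 10^7 m² × 1.6 m = 1.136 × 10^6 m³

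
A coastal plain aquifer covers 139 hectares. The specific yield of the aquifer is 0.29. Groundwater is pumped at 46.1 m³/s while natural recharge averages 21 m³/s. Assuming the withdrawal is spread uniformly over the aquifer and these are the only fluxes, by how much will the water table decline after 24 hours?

Δh ≈ 5.38 m

A = 139 hectares = 1.39 × 10^6 m²
Net abstraction = 46.1 − 21 = 25.1 m³/s
Q_net = 25.1 m³/s = 2.169 × 10^6 m³/d
t = 24 hours = 1 d
ΔV = Q × t = 2.169 × 10^6 m³/d × 1 d = 2.169 × 10^6 m³
Δh = ΔV / (Sy × A) = 2.169 × 10^6 / (0.29 × 1.39 × 10^6) = 5.38 m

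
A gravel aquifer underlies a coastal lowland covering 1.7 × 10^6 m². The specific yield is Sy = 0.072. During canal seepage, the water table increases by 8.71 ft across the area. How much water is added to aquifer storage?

Δh = 8.71 ft = 2.655 m
ΔV = Sy × A × Δh = 0.072 × 1.7 × 10^6 m² × 2.655 m = 3.249 × 10^5 m³

ΔV ≈ 3.25 × 10^5 m³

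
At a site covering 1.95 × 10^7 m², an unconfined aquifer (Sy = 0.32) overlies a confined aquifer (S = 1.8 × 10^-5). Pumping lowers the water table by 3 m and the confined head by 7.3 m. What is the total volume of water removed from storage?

ΔV ≈ 1.87 × 10^7 m³

Unconfined: ΔV_u = Sy × A × Δh_u = 0.32 × 1.95 × 10^7 × 3 = 1.872 × 10^7 m³
Confined: ΔV_c = S × A × Δh_c = 1.8 × 10^-5 × 1.95 × 10^7 × 7.3 = 2562 m³
Total ΔV = 1.872 × 10^7 + 2562 = 1.872 × 10^7 m³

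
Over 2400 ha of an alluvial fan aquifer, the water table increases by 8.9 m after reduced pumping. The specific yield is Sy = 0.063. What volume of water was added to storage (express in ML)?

ΔV ≈ 13500 ML

A = 2400 ha = 2.4 × 10^7 m²
ΔV = Sy × A × Δh = 0.063 × 2.4 × 10^7 m² × 8.9 m = 1.346 × 10^7 m³
ΔV = 1.346 × 10^7 m³ = 13460 ML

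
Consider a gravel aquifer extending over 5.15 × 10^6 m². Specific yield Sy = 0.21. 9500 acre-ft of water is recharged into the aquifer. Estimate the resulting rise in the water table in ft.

ΔV = 9500 acre-ft = 1.172 × 10^7 m³
Δh = ΔV / (Sy × A) = 1.172 × 10^7 m³ / (0.21 × 5.15 × 10^6 m²) = 10.84 m
Δh = 10.84 m = 35.55 ft

Δh ≈ 35.5 ft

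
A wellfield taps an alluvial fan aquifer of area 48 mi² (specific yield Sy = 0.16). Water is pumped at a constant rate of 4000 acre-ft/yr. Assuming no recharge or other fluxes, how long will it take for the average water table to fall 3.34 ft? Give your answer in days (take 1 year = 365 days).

t ≈ 1500 days

A = 48 mi² = 1.243 × 10^8 m²
Δh = 3.34 ft = 1.018 m
ΔV = Sy × A × Δh = 0.16 × 1.243 × 10^8 × 1.018 = 2.025 × 10^7 m³
Q = 4000 acre-ft/yr = 13520 m³/d
t = ΔV / Q = 2.025 × 10^7 m³ / 13520 m³/d = 1498 d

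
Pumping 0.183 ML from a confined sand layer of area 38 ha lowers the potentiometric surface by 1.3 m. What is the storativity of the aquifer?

S ≈ 3.7 × 10^-4

A = 38 ha = 3.8 × 10^5 m²
ΔV = 0.183 ML = 183 m³
S = ΔV / (A × Δh) = 183 m³ / (3.8 × 10^5 m² × 1.3 m) = 3.704 × 10^-4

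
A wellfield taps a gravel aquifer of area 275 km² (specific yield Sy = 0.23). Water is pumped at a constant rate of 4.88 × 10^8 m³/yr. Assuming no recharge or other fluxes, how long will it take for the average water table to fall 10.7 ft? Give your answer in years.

A = 275 km² = 2.75 × 10^8 m²
Δh = 10.7 ft = 3.261 m
ΔV = Sy × A × Δh = 0.23 × 2.75 × 10^8 × 3.261 = 2.063 × 10^8 m³
Q = 4.88 × 10^8 m³/yr = 1.337 × 10^6 m³/d
t = ΔV / Q = 2.063 × 10^8 m³ / 1.337 × 10^6 m³/d = 154.3 d
t = 154.3 d ≈ 0.4227 years

t ≈ 0.423 years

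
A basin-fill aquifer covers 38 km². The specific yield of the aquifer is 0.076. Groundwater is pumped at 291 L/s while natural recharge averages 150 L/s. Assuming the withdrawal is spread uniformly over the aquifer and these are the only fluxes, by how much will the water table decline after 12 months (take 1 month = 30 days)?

A = 38 km² = 3.8 × 10^7 m²
Net abstraction = 291 − 150 = 141 L/s
Q_net = 141 L/s = 12180 m³/d
t = 12 months = 360 d
ΔV = Q × t = 12180 m³/d × 360 d = 4.386 × 10^6 m³
Δh = ΔV / (Sy × A) = 4.386 × 10^6 / (0.076 × 3.8 × 10^7) = 1.519 m

Δh ≈ 1.52 m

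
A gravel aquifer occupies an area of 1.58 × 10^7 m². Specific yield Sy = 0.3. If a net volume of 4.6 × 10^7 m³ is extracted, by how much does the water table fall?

Δh = ΔV / (Sy × A) = 4.6 × 10^7 m³ / (0.3 × 1.58 × 10^7 m²) = 9.705 m

Δh ≈ 9.7 m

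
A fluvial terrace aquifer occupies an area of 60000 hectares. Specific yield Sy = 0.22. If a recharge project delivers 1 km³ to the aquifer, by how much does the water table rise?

Δh ≈ 7.58 m

A = 60000 hectares = 6 × 10^8 m²
ΔV = 1 km³ = 1 × 10^9 m³
Δh = ΔV / (Sy × A) = 1 × 10^9 m³ / (0.22 × 6 × 10^8 m²) = 7.576 m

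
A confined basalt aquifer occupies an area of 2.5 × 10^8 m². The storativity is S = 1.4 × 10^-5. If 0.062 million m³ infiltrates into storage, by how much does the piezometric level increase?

ΔV = 0.062 million m³ = 62000 m³
Δh = ΔV / (S × A) = 62000 m³ / (1.4 × 10^-5 × 2.5 × 10^8 m²) = 17.71 m

Δh ≈ 17.7 m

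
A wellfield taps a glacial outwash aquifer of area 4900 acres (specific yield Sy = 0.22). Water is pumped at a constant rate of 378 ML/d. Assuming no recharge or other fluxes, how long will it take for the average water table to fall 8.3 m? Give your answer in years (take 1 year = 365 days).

t ≈ 0.262 years

A = 4900 acres = 1.983 × 10^7 m²
ΔV = Sy × A × Δh = 0.22 × 1.983 × 10^7 × 8.3 = 3.621 × 10^7 m³
Q = 378 ML/d = 3.78 × 10^5 m³/d
t = ΔV / Q = 3.621 × 10^7 m³ / 3.78 × 10^5 m³/d = 95.79 d
t = 95.79 d ≈ 0.2624 years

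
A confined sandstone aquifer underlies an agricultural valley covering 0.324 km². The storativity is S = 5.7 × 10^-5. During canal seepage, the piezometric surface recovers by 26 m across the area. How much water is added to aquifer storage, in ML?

ΔV ≈ 0.48 ML

A = 0.324 km² = 3.24 × 10^5 m²
ΔV = S × A × Δh = 5.7 × 10^-5 × 3.24 × 10^5 m² × 26 m = 480.2 m³
ΔV = 480.2 m³ = 0.4802 ML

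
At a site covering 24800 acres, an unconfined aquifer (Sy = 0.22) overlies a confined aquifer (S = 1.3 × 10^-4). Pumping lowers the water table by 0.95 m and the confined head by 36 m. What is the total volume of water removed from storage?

ΔV ≈ 2.14 × 10^7 m³

A = 24800 acres = 1.004 × 10^8 m²
Unconfined: ΔV_u = Sy × A × Δh_u = 0.22 × 1.004 × 10^8 × 0.95 = 2.098 × 10^7 m³
Confined: ΔV_c = S × A × Δh_c = 1.3 × 10^-4 × 1.004 × 10^8 × 36 = 4.697 × 10^5 m³
Total ΔV = 2.098 × 10^7 + 4.697 × 10^5 = 2.145 × 10^7 m³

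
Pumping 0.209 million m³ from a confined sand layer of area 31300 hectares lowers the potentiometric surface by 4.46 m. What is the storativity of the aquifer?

S ≈ 1.5 × 10^-4

A = 31300 hectares = 3.13 × 10^8 m²
ΔV = 0.209 million m³ = 2.09 × 10^5 m³
S = ΔV / (A × Δh) = 2.09 × 10^5 m³ / (3.13 × 10^8 m² × 4.46 m) = 1.497 × 10^-4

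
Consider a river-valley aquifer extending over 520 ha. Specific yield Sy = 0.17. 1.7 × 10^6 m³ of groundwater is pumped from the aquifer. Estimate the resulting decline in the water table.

Δh ≈ 1.92 m

A = 520 ha = 5.2 × 10^6 m²
Δh = ΔV / (Sy × A) = 1.7 × 10^6 m³ / (0.17 × 5.2 × 10^6 m²) = 1.923 m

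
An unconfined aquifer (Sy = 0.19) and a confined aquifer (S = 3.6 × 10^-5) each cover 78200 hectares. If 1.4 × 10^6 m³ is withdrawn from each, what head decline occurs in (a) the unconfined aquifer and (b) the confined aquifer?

A = 78200 hectares = 7.82 × 10^8 m²
Unconfined: Δh_u = ΔV/(Sy·A) = 1.4 × 10^6/(0.19 × 7.82 × 10^8) = 0.009423 m
Confined: Δh_c = ΔV/(S·A) = 1.4 × 10^6/(3.6 × 10^-5 × 7.82 × 10^8) = 49.73 m

Δh_u ≈ 0.00942 m; Δh_c ≈ 49.7 m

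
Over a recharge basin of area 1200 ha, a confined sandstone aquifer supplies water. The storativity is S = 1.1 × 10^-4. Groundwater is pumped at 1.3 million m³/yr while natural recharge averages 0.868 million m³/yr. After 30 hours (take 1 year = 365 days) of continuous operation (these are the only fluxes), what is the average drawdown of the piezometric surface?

Δh ≈ 1.12 m

A = 1200 ha = 1.2 × 10^7 m²
Net abstraction = 1.3 − 0.868 = 0.432 million m³/yr
Q_net = 0.432 million m³/yr = 1184 m³/d
t = 30 hours = 1.25 d
ΔV = Q × t = 1184 m³/d × 1.25 d = 1479 m³
Δh = ΔV / (S × A) = 1479 / (1.1 × 10^-4 × 1.2 × 10^7) = 1.121 m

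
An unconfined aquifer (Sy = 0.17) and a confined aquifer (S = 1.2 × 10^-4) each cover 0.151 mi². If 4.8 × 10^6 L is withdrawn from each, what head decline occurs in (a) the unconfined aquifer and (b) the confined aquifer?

A = 0.151 mi² = 3.911 × 10^5 m²
ΔV = 4.8 × 10^6 L = 4800 m³
Unconfined: Δh_u = ΔV/(Sy·A) = 4800/(0.17 × 3.911 × 10^5) = 0.0722 m
Confined: Δh_c = ΔV/(S·A) = 4800/(1.2 × 10^-4 × 3.911 × 10^5) = 102.3 m

Δh_u ≈ 0.0722 m; Δh_c ≈ 102 m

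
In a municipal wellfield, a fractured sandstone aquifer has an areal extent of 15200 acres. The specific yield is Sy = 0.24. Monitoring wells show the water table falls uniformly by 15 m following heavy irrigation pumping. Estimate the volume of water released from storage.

A = 15200 acres = 6.151 × 10^7 m²
ΔV = Sy × A × Δh = 0.24 × 6.151 × 10^7 m² × 15 m = 2.214 × 10^8 m³

ΔV ≈ 2.21 × 10^8 m³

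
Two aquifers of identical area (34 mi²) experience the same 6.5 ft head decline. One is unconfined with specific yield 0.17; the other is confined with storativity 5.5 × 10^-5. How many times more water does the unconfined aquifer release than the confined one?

A = 34 mi² = 8.806 × 10^7 m²
Δh = 6.5 ft = 1.981 m
Unconfined: ΔV_u = Sy × A × Δh = 0.17 × 8.806 × 10^7 × 1.981 = 2.966 × 10^7 m³
Confined: ΔV_c = S × A × Δh = 5.5 × 10^-5 × 8.806 × 10^7 × 1.981 = 9596 m³
Ratio = ΔV_u / ΔV_c = Sy / S = 0.17 / 5.5 × 10^-5 = 3091

ΔV_u / ΔV_c ≈ 3090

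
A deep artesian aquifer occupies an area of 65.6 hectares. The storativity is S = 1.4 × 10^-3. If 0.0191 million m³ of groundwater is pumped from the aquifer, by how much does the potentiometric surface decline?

A = 65.6 hectares = 6.56 × 10^5 m²
ΔV = 0.0191 million m³ = 19100 m³
Δh = ΔV / (S × A) = 19100 m³ / (0.0014 × 6.56 × 10^5 m²) = 20.8 m

Δh ≈ 20.8 m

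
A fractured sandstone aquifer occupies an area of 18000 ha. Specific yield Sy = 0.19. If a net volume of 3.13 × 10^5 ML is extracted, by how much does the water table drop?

Δh ≈ 9.15 m

A = 18000 ha = 1.8 × 10^8 m²
ΔV = 3.13 × 10^5 ML = 3.13 × 10^8 m³
Δh = ΔV / (Sy × A) = 3.13 × 10^8 m³ / (0.19 × 1.8 × 10^8 m²) = 9.152 m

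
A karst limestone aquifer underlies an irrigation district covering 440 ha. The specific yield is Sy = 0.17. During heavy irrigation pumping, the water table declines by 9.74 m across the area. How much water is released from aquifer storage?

A = 440 ha = 4.4 × 10^6 m²
ΔV = Sy × A × Δh = 0.17 × 4.4 × 10^6 m² × 9.74 m = 7.286 × 10^6 m³

ΔV ≈ 7.29 × 10^6 m³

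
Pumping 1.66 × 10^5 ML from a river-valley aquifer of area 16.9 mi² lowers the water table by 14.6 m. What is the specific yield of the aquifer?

Sy ≈ 0.26

A = 16.9 mi² = 4.377 × 10^7 m²
ΔV = 1.66 × 10^5 ML = 1.66 × 10^8 m³
Sy = ΔV / (A × Δh) = 1.66 × 10^8 m³ / (4.377 × 10^7 m² × 14.6 m) = 0.2598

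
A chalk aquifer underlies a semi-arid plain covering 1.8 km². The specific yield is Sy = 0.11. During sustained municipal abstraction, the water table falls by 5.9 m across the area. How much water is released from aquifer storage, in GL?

ΔV ≈ 1.17 GL

A = 1.8 km² = 1.8 × 10^6 m²
ΔV = Sy × A × Δh = 0.11 × 1.8 × 10^6 m² × 5.9 m = 1.168 × 10^6 m³
ΔV = 1.168 × 10^6 m³ = 1.168 GL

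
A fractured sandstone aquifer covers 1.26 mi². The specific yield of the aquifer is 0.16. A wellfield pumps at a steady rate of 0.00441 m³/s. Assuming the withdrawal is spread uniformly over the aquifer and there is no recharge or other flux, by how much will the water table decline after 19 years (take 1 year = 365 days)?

Δh ≈ 5.06 m

A = 1.26 mi² = 3.263 × 10^6 m²
Q = 0.00441 m³/s = 381 m³/d
t = 19 years = 6935 d
ΔV = Q × t = 381 m³/d × 6935 d = 2.642 × 10^6 m³
Δh = ΔV / (Sy × A) = 2.642 × 10^6 / (0.16 × 3.263 × 10^6) = 5.061 m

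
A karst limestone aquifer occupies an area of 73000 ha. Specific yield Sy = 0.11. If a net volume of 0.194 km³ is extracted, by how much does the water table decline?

A = 73000 ha = 7.3 × 10^8 m²
ΔV = 0.194 km³ = 1.94 × 10^8 m³
Δh = ΔV / (Sy × A) = 1.94 × 10^8 m³ / (0.11 × 7.3 × 10^8 m²) = 2.416 m

Δh ≈ 2.42 m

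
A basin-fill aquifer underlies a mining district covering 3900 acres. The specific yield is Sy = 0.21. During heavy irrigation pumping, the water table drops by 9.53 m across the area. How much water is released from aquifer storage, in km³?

ΔV ≈ 0.0316 km³

A = 3900 acres = 1.578 × 10^7 m²
ΔV = Sy × A × Δh = 0.21 × 1.578 × 10^7 m² × 9.53 m = 3.159 × 10^7 m³
ΔV = 3.159 × 10^7 m³ = 0.03159 km³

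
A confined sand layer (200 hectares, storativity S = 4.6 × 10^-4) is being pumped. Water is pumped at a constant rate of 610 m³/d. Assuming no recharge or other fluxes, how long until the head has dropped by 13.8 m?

A = 200 hectares = 2 × 10^6 m²
ΔV = S × A × Δh = 4.6 × 10^-4 × 2 × 10^6 × 13.8 = 12700 m³
t = ΔV / Q = 12700 m³ / 610 m³/d = 20.81 d

t ≈ 20.8 days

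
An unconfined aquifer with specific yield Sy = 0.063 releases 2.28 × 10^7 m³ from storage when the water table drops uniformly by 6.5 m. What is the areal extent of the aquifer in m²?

A = ΔV / (Sy × Δh) = 2.28 × 10^7 / (0.063 × 6.5) = 5.568 × 10^7 m²

A ≈ 5.57 × 10^7 m²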